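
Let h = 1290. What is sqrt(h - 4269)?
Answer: 3*I*sqrt(331) ≈ 54.58*I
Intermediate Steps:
sqrt(h - 4269) = sqrt(1290 - 4269) = sqrt(-2979) = 3*I*sqrt(331)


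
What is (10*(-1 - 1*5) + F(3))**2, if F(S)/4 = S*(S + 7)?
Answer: 3600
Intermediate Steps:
F(S) = 4*S*(7 + S) (F(S) = 4*(S*(S + 7)) = 4*(S*(7 + S)) = 4*S*(7 + S))
(10*(-1 - 1*5) + F(3))**2 = (10*(-1 - 1*5) + 4*3*(7 + 3))**2 = (10*(-1 - 5) + 4*3*10)**2 = (10*(-6) + 120)**2 = (-60 + 120)**2 = 60**2 = 3600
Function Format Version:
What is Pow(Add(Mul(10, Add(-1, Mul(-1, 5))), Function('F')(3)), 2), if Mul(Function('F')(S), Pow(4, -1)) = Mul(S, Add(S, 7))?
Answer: 3600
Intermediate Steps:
Function('F')(S) = Mul(4, S, Add(7, S)) (Function('F')(S) = Mul(4, Mul(S, Add(S, 7))) = Mul(4, Mul(S, Add(7, S))) = Mul(4, S, Add(7, S)))
Pow(Add(Mul(10, Add(-1, Mul(-1, 5))), Function('F')(3)), 2) = Pow(Add(Mul(10, Add(-1, Mul(-1, 5))), Mul(4, 3, Add(7, 3))), 2) = Pow(Add(Mul(10, Add(-1, -5)), Mul(4, 3, 10)), 2) = Pow(Add(Mul(10, -6), 120), 2) = Pow(Add(-60, 120), 2) = Pow(60, 2) = 3600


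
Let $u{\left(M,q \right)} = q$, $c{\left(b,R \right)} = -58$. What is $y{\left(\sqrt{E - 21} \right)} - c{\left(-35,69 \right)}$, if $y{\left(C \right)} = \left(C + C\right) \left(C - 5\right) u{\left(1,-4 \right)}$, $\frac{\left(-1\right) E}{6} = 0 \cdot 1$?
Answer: $226 + 40 i \sqrt{21} \approx 226.0 + 183.3 i$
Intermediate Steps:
$E = 0$ ($E = - 6 \cdot 0 \cdot 1 = \left(-6\right) 0 = 0$)
$y{\left(C \right)} = - 8 C \left(-5 + C\right)$ ($y{\left(C \right)} = \left(C + C\right) \left(C - 5\right) \left(-4\right) = 2 C \left(-5 + C\right) \left(-4\right) = - 8 C \left(-5 + C\right)$)
$y{\left(\sqrt{E - 21} \right)} - c{\left(-35,69 \right)} = 8 \sqrt{0 - 21} \left(5 - \sqrt{0 - 21}\right) - -58 = 8 \sqrt{-21} \left(5 - \sqrt{-21}\right) + 58 = 8 i \sqrt{21} \left(5 - i \sqrt{21}\right) + 58 = 58 + 8 i \sqrt{21} \left(5 - i \sqrt{21}\right)$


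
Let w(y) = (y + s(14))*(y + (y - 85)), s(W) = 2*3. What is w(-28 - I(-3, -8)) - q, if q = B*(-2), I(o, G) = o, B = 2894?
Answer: 8353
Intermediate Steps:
s(W) = 6
q = -5788 (q = 2894*(-2) = -5788)
w(y) = (-85 + 2*y)*(6 + y) (w(y) = (y + 6)*(y + (y - 85)) = (6 + y)*(y + (-85 + y)) = (6 + y)*(-85 + 2*y) = (-85 + 2*y)*(6 + y))
w(-28 - I(-3, -8)) - q = (-510 - 73*(-28 - 1*(-3)) + 2*(-28 - 1*(-3))²) - 1*(-5788) = (-510 - 73*(-28 + 3) + 2*(-28 + 3)²) + 5788 = (-510 - 73*(-25) + 2*(-25)²) + 5788 = (-510 + 1825 + 2*625) + 5788 = (-510 + 1825 + 1250) + 5788 = 2565 + 5788 = 8353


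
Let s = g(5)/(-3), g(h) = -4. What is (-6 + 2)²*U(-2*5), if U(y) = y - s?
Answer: -544/3 ≈ -181.33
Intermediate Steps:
s = 4/3 (s = -4/(-3) = -4*(-⅓) = 4/3 ≈ 1.3333)
U(y) = -4/3 + y (U(y) = y - 1*4/3 = y - 4/3 = -4/3 + y)
(-6 + 2)²*U(-2*5) = (-6 + 2)²*(-4/3 - 2*5) = (-4)²*(-4/3 - 10) = 16*(-34/3) = -544/3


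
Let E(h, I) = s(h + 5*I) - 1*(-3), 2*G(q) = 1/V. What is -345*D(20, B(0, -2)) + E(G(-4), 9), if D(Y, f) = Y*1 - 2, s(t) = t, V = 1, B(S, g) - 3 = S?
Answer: -12323/2 ≈ -6161.5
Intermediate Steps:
B(S, g) = 3 + S
G(q) = ½ (G(q) = (½)/1 = (½)*1 = ½)
D(Y, f) = -2 + Y (D(Y, f) = Y - 2 = -2 + Y)
E(h, I) = 3 + h + 5*I (E(h, I) = (h + 5*I) - 1*(-3) = (h + 5*I) + 3 = 3 + h + 5*I)
-345*D(20, B(0, -2)) + E(G(-4), 9) = -345*(-2 + 20) + (3 + ½ + 5*9) = -345*18 + (3 + ½ + 45) = -6210 + 97/2 = -12323/2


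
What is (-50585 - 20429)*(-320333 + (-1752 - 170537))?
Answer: 34983058708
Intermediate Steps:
(-50585 - 20429)*(-320333 + (-1752 - 170537)) = -71014*(-320333 - 172289) = -71014*(-492622) = 34983058708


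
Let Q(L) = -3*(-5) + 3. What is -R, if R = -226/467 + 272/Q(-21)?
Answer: -61478/4203 ≈ -14.627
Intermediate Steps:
Q(L) = 18 (Q(L) = 15 + 3 = 18)
R = 61478/4203 (R = -226/467 + 272/18 = -226*1/467 + 272*(1/18) = -226/467 + 136/9 = 61478/4203 ≈ 14.627)
-R = -1*61478/4203 = -61478/4203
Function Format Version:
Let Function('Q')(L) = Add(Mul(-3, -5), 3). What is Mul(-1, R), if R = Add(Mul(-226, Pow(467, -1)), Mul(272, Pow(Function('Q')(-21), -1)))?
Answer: Rational(-61478, 4203) ≈ -14.627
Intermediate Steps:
Function('Q')(L) = 18 (Function('Q')(L) = Add(15, 3) = 18)
R = Rational(61478, 4203) (R = Add(Mul(-226, Pow(467, -1)), Mul(272, Pow(18, -1))) = Add(Mul(-226, Rational(1, 467)), Mul(272, Rational(1, 18))) = Add(Rational(-226, 467), Rational(136, 9)) = Rational(61478, 4203) ≈ 14.627)
Mul(-1, R) = Mul(-1, Rational(61478, 4203)) = Rational(-61478, 4203)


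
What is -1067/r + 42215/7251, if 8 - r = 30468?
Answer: 1293605717/220865460 ≈ 5.8570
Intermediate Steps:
r = -30460 (r = 8 - 1*30468 = 8 - 30468 = -30460)
-1067/r + 42215/7251 = -1067/(-30460) + 42215/7251 = -1067*(-1/30460) + 42215*(1/7251) = 1067/30460 + 42215/7251 = 1293605717/220865460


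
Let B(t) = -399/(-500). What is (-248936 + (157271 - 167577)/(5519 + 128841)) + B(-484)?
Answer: -104521700146/419875 ≈ -2.4894e+5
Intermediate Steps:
B(t) = 399/500 (B(t) = -399*(-1/500) = 399/500)
(-248936 + (157271 - 167577)/(5519 + 128841)) + B(-484) = (-248936 + (157271 - 167577)/(5519 + 128841)) + 399/500 = (-248936 - 10306/134360) + 399/500 = (-248936 - 10306*1/134360) + 399/500 = (-248936 - 5153/67180) + 399/500 = -16723525633/67180 + 399/500 = -104521700146/419875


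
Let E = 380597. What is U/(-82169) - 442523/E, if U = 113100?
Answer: -79407193087/31273274893 ≈ -2.5391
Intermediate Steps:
U/(-82169) - 442523/E = 113100/(-82169) - 442523/380597 = 113100*(-1/82169) - 442523*1/380597 = -113100/82169 - 442523/380597 = -79407193087/31273274893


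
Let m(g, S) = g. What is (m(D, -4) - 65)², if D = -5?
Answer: 4900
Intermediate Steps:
(m(D, -4) - 65)² = (-5 - 65)² = (-70)² = 4900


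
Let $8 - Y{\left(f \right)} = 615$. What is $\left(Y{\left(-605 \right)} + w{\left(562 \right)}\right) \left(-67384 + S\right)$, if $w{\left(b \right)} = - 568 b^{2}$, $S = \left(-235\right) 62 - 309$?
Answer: $14757982117737$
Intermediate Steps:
$S = -14879$ ($S = -14570 - 309 = -14879$)
$Y{\left(f \right)} = -607$ ($Y{\left(f \right)} = 8 - 615 = -607$)
$\left(Y{\left(-605 \right)} + w{\left(562 \right)}\right) \left(-67384 + S\right) = \left(-607 - 568 \cdot 562^{2}\right) \left(-67384 - 14879\right) = \left(-607 - 179399392\right) \left(-82263\right) = \left(-179399999\right) \left(-82263\right) = 14757982117737$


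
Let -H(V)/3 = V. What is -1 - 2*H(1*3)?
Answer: 17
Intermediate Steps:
H(V) = -3*V
-1 - 2*H(1*3) = -1 - (-6)*1*3 = -1 - (-6)*3 = -1 - 2*(-9) = -1 + 18 = 17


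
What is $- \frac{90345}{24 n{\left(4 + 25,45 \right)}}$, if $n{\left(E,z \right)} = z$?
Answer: $- \frac{6023}{72} \approx -83.653$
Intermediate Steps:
$- \frac{90345}{24 n{\left(4 + 25,45 \right)}} = - \frac{90345}{24 \cdot 45} = - \frac{90345}{1080} = \left(-90345\right) \frac{1}{1080} = - \frac{6023}{72}$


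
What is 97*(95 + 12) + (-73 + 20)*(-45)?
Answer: 12764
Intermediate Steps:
97*(95 + 12) + (-73 + 20)*(-45) = 97*107 - 53*(-45) = 10379 + 2385 = 12764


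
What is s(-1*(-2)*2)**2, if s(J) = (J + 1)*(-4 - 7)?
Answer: 3025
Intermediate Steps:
s(J) = -11 - 11*J (s(J) = (1 + J)*(-11) = -11 - 11*J)
s(-1*(-2)*2)**2 = (-11 - 11*(-1*(-2))*2)**2 = (-11 - 22*2)**2 = (-11 - 11*4)**2 = (-11 - 44)**2 = (-55)**2 = 3025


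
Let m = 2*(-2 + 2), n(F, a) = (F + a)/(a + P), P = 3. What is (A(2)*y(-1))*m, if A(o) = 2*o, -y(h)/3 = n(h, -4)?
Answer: 0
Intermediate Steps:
n(F, a) = (F + a)/(3 + a) (n(F, a) = (F + a)/(a + 3) = (F + a)/(3 + a))
y(h) = -12 + 3*h (y(h) = -3*(h - 4)/(3 - 4) = -3*(-4 + h)/(-1) = -(-3)*(-4 + h) = -3*(4 - h) = -12 + 3*h)
m = 0 (m = 2*0 = 0)
(A(2)*y(-1))*m = ((2*2)*(-12 + 3*(-1)))*0 = (4*(-12 - 3))*0 = (4*(-15))*0 = -60*0 = 0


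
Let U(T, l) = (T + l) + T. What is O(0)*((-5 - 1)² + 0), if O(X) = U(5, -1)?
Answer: 324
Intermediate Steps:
U(T, l) = l + 2*T
O(X) = 9 (O(X) = -1 + 2*5 = -1 + 10 = 9)
O(0)*((-5 - 1)² + 0) = 9*((-5 - 1)² + 0) = 9*((-6)² + 0) = 9*(36 + 0) = 9*36 = 324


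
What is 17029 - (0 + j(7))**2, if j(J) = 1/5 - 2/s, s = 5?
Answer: 425724/25 ≈ 17029.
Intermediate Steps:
j(J) = -1/5 (j(J) = 1/5 - 2/5 = -1/5)
17029 - (0 + j(7))**2 = 17029 - (0 - 1/5)**2 = 17029 - (-1/5)**2 = 17029 - 1*1/25 = 17029 - 1/25 = 425724/25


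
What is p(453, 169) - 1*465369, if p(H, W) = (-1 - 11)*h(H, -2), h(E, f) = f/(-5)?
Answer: -2326869/5 ≈ -4.6537e+5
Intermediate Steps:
h(E, f) = -f/5 (h(E, f) = f*(-⅕) = -f/5)
p(H, W) = -24/5 (p(H, W) = (-1 - 11)*(-⅕*(-2)) = -12*⅖ = -24/5)
p(453, 169) - 1*465369 = -24/5 - 1*465369 = -24/5 - 465369 = -2326869/5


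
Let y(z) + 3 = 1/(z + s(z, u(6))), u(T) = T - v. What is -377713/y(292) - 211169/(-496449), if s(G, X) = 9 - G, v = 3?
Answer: 1687642660627/12907674 ≈ 1.3075e+5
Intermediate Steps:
u(T) = -3 + T (u(T) = T - 1*3 = T - 3 = -3 + T)
y(z) = -26/9 (y(z) = -3 + 1/(z + (9 - z)) = -3 + 1/9 = -26/9)
-377713/y(292) - 211169/(-496449) = -377713/(-26/9) - 211169/(-496449) = -377713*(-9/26) - 211169*(-1/496449) = 3399417/26 + 211169/496449 = 1687642660627/12907674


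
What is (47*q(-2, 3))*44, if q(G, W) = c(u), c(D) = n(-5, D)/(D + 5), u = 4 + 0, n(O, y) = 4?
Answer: 8272/9 ≈ 919.11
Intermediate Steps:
u = 4
c(D) = 4/(5 + D) (c(D) = 4/(D + 5) = 4/(5 + D))
q(G, W) = 4/9 (q(G, W) = 4/(5 + 4) = 4/9)
(47*q(-2, 3))*44 = (47*(4/9))*44 = (188/9)*44 = 8272/9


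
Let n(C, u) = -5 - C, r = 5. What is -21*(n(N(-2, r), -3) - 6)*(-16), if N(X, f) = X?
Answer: -3024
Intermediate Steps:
-21*(n(N(-2, r), -3) - 6)*(-16) = -21*((-5 - 1*(-2)) - 6)*(-16) = -21*((-5 + 2) - 6)*(-16) = -21*(-3 - 6)*(-16) = -21*(-9)*(-16) = 189*(-16) = -3024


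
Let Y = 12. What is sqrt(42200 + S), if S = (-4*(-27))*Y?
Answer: 2*sqrt(10874) ≈ 208.56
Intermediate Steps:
S = 1296 (S = -4*(-27)*12 = 108*12 = 1296)
sqrt(42200 + S) = sqrt(42200 + 1296) = sqrt(43496) = 2*sqrt(10874)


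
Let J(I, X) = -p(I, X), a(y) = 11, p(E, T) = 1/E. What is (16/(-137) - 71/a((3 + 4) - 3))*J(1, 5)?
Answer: 9903/1507 ≈ 6.5713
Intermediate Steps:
p(E, T) = 1/E
J(I, X) = -1/I
(16/(-137) - 71/a((3 + 4) - 3))*J(1, 5) = (16/(-137) - 71/11)*(-1/1) = (16*(-1/137) - 71*1/11)*(-1*1) = (-16/137 - 71/11)*(-1) = -9903/1507*(-1) = 9903/1507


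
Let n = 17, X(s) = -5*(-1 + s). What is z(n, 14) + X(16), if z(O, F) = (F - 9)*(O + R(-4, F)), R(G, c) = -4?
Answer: -10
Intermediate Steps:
X(s) = 5 - 5*s
z(O, F) = (-9 + F)*(-4 + O) (z(O, F) = (F - 9)*(O - 4) = (-9 + F)*(-4 + O))
z(n, 14) + X(16) = (36 - 9*17 - 4*14 + 14*17) + (5 - 5*16) = (36 - 153 - 56 + 238) + (5 - 80) = 65 - 75 = -10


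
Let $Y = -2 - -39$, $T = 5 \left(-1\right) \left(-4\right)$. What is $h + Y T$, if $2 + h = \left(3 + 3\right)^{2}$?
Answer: $774$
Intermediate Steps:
$T = 20$ ($T = \left(-5\right) \left(-4\right) = 20$)
$h = 34$ ($h = -2 + \left(3 + 3\right)^{2} = -2 + 6^{2} = -2 + 36 = 34$)
$Y = 37$ ($Y = -2 + 39 = 37$)
$h + Y T = 34 + 37 \cdot 20 = 34 + 740 = 774$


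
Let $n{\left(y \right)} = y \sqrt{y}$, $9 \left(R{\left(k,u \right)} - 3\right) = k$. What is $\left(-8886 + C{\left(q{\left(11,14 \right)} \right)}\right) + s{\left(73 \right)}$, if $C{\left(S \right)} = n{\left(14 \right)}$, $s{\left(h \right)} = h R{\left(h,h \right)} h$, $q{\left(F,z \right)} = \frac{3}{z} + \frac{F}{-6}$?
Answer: $\frac{452926}{9} + 14 \sqrt{14} \approx 50378.0$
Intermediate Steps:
$R{\left(k,u \right)} = 3 + \frac{k}{9}$
$q{\left(F,z \right)} = \frac{3}{z} - \frac{F}{6}$ ($q{\left(F,z \right)} = \frac{3}{z} + F \left(- \frac{1}{6}\right) = \frac{3}{z} - \frac{F}{6}$)
$n{\left(y \right)} = y^{\frac{3}{2}}$
$s{\left(h \right)} = h^{2} \left(3 + \frac{h}{9}\right)$ ($s{\left(h \right)} = h \left(3 + \frac{h}{9}\right) h = h^{2} \left(3 + \frac{h}{9}\right)$)
$C{\left(S \right)} = 14 \sqrt{14}$ ($C{\left(S \right)} = 14^{\frac{3}{2}} = 14 \sqrt{14}$)
$\left(-8886 + C{\left(q{\left(11,14 \right)} \right)}\right) + s{\left(73 \right)} = \left(-8886 + 14 \sqrt{14}\right) + \frac{73^{2} \left(27 + 73\right)}{9} = \left(-8886 + 14 \sqrt{14}\right) + \frac{1}{9} \cdot 5329 \cdot 100 = \left(-8886 + 14 \sqrt{14}\right) + \frac{532900}{9} = \frac{452926}{9} + 14 \sqrt{14}$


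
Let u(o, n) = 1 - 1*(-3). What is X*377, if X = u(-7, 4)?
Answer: 1508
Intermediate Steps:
u(o, n) = 4 (u(o, n) = 1 + 3 = 4)
X = 4
X*377 = 4*377 = 1508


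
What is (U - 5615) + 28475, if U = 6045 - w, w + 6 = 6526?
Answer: 22385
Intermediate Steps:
w = 6520 (w = -6 + 6526 = 6520)
U = -475 (U = 6045 - 1*6520 = 6045 - 6520 = -475)
(U - 5615) + 28475 = (-475 - 5615) + 28475 = -6090 + 28475 = 22385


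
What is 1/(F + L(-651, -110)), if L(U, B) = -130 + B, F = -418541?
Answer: -1/418781 ≈ -2.3879e-6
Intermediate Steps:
1/(F + L(-651, -110)) = 1/(-418541 + (-130 - 110)) = 1/(-418541 - 240) = 1/(-418781) = -1/418781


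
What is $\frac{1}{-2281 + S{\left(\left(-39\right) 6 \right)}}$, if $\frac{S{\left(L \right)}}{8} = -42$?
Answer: $- \frac{1}{2617} \approx -0.00038212$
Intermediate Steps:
$S{\left(L \right)} = -336$ ($S{\left(L \right)} = 8 \left(-42\right) = -336$)
$\frac{1}{-2281 + S{\left(\left(-39\right) 6 \right)}} = \frac{1}{-2281 - 336} = \frac{1}{-2617} = - \frac{1}{2617}$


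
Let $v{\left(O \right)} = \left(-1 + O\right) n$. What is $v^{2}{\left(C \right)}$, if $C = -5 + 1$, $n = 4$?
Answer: $400$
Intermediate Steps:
$C = -4$
$v{\left(O \right)} = -4 + 4 O$ ($v{\left(O \right)} = \left(-1 + O\right) 4 = -4 + 4 O$)
$v^{2}{\left(C \right)} = \left(-4 + 4 \left(-4\right)\right)^{2} = \left(-4 - 16\right)^{2} = \left(-20\right)^{2} = 400$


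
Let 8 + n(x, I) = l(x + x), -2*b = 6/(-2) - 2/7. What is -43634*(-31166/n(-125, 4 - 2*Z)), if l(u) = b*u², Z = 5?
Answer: 4759640354/359347 ≈ 13245.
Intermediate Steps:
b = 23/14 (b = -(6/(-2) - 2/7)/2 = -(6*(-½) - 2*⅐)/2 = -(-3 - 2/7)/2 = -½*(-23/7) = 23/14 ≈ 1.6429)
l(u) = 23*u²/14
n(x, I) = -8 + 46*x²/7 (n(x, I) = -8 + 23*(x + x)²/14 = -8 + 23*(2*x)²/14 = -8 + 23*(4*x²)/14 = -8 + 46*x²/7)
-43634*(-31166/n(-125, 4 - 2*Z)) = -43634*(-31166/(-8 + (46/7)*(-125)²)) = -43634*(-31166/(-8 + (46/7)*15625)) = -43634*(-31166/(-8 + 718750/7)) = -43634/((718694/7)*(-1/31166)) = -43634/(-359347/109081) = -43634*(-109081/359347) = 4759640354/359347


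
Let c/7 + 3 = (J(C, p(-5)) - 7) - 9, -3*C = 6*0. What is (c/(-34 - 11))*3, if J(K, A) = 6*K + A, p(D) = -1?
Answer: 28/3 ≈ 9.3333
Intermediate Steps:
C = 0 (C = -2*0 = -1/3*0 = 0)
J(K, A) = A + 6*K
c = -140 (c = -21 + 7*(((-1 + 6*0) - 7) - 9) = -21 + 7*(((-1 + 0) - 7) - 9) = -21 + 7*((-1 - 7) - 9) = -21 + 7*(-8 - 9) = -21 + 7*(-17) = -21 - 119 = -140)
(c/(-34 - 11))*3 = -140/(-34 - 11)*3 = -140/(-45)*3 = -140*(-1/45)*3 = (28/9)*3 = 28/3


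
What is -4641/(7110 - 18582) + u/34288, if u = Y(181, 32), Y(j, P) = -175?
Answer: 818349/2048708 ≈ 0.39945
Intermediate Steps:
u = -175
-4641/(7110 - 18582) + u/34288 = -4641/(7110 - 18582) - 175/34288 = -4641/(-11472) - 175*1/34288 = -4641*(-1/11472) - 175/34288 = 1547/3824 - 175/34288 = 818349/2048708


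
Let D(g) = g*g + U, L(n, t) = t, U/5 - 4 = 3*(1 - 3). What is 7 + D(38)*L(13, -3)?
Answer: -4295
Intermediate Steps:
U = -10 (U = 20 + 5*(3*(1 - 3)) = 20 + 5*(3*(-2)) = 20 + 5*(-6) = 20 - 30 = -10)
D(g) = -10 + g² (D(g) = g*g - 10 = g² - 10 = -10 + g²)
7 + D(38)*L(13, -3) = 7 + (-10 + 38²)*(-3) = 7 + (-10 + 1444)*(-3) = 7 + 1434*(-3) = 7 - 4302 = -4295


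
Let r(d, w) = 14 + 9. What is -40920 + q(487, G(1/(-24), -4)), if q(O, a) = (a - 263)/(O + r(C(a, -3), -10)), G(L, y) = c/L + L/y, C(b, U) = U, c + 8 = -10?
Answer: -400685395/9792 ≈ -40920.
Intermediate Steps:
c = -18 (c = -8 - 10 = -18)
G(L, y) = -18/L + L/y
r(d, w) = 23
q(O, a) = (-263 + a)/(23 + O) (q(O, a) = (a - 263)/(O + 23) = (-263 + a)/(23 + O))
-40920 + q(487, G(1/(-24), -4)) = -40920 + (-263 + (-18/(1/(-24)) + 1/(-24*(-4))))/(23 + 487) = -40920 + (-263 + (-18/(-1/24) - 1/24*(-¼)))/510 = -40920 + (-263 + (-18*(-24) + 1/96))/510 = -40920 + (-263 + (432 + 1/96))/510 = -40920 + (-263 + 41473/96)/510 = -40920 + (1/510)*(16225/96) = -40920 + 3245/9792 = -400685395/9792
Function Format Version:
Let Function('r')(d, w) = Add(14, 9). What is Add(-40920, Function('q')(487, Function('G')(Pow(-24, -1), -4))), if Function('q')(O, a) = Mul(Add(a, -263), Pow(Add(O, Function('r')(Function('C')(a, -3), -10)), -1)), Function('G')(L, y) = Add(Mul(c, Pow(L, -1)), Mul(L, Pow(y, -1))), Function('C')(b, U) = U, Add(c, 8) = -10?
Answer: Rational(-400685395, 9792) ≈ -40920.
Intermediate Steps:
c = -18 (c = Add(-8, -10) = -18)
Function('G')(L, y) = Add(Mul(-18, Pow(L, -1)), Mul(L, Pow(y, -1)))
Function('r')(d, w) = 23
Function('q')(O, a) = Mul(Pow(Add(23, O), -1), Add(-263, a)) (Function('q')(O, a) = Mul(Add(a, -263), Pow(Add(O, 23), -1)) = Mul(Add(-263, a), Pow(Add(23, O), -1)) = Mul(Pow(Add(23, O), -1), Add(-263, a)))
Add(-40920, Function('q')(487, Function('G')(Pow(-24, -1), -4))) = Add(-40920, Mul(Pow(Add(23, 487), -1), Add(-263, Add(Mul(-18, Pow(Pow(-24, -1), -1)), Mul(Pow(-24, -1), Pow(-4, -1)))))) = Add(-40920, Mul(Pow(510, -1), Add(-263, Add(Mul(-18, Pow(Rational(-1, 24), -1)), Mul(Rational(-1, 24), Rational(-1, 4)))))) = Add(-40920, Mul(Rational(1, 510), Add(-263, Add(Mul(-18, -24), Rational(1, 96))))) = Add(-40920, Mul(Rational(1, 510), Add(-263, Add(432, Rational(1, 96))))) = Add(-40920, Mul(Rational(1, 510), Add(-263, Rational(41473, 96)))) = Add(-40920, Mul(Rational(1, 510), Rational(16225, 96))) = Add(-40920, Rational(3245, 9792)) = Rational(-400685395, 9792)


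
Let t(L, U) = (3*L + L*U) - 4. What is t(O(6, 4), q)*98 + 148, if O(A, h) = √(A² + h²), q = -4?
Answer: -244 - 196*√13 ≈ -950.69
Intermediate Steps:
t(L, U) = -4 + 3*L + L*U
t(O(6, 4), q)*98 + 148 = (-4 + 3*√(6² + 4²) + √(6² + 4²)*(-4))*98 + 148 = (-4 + 3*√(36 + 16) + √(36 + 16)*(-4))*98 + 148 = (-4 + 3*√52 + √52*(-4))*98 + 148 = (-4 + 3*(2*√13) + (2*√13)*(-4))*98 + 148 = (-4 + 6*√13 - 8*√13)*98 + 148 = (-4 - 2*√13)*98 + 148 = (-392 - 196*√13) + 148 = -244 - 196*√13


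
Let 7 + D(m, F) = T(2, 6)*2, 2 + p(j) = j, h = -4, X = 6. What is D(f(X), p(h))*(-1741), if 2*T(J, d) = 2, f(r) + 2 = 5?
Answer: 8705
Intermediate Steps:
f(r) = 3 (f(r) = -2 + 5 = 3)
T(J, d) = 1 (T(J, d) = (½)*2 = 1)
p(j) = -2 + j
D(m, F) = -5 (D(m, F) = -7 + 1*2 = -7 + 2 = -5)
D(f(X), p(h))*(-1741) = -5*(-1741) = 8705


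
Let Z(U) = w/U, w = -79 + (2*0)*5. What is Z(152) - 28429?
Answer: -4321287/152 ≈ -28430.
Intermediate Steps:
w = -79 (w = -79 + 0*5 = -79 + 0 = -79)
Z(U) = -79/U
Z(152) - 28429 = -79/152 - 28429 = -4321287/152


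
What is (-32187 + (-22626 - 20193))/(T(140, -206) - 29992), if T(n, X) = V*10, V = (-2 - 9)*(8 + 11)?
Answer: 12501/5347 ≈ 2.3379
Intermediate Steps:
V = -209 (V = -11*19 = -209)
T(n, X) = -2090 (T(n, X) = -209*10 = -2090)
(-32187 + (-22626 - 20193))/(T(140, -206) - 29992) = (-32187 + (-22626 - 20193))/(-2090 - 29992) = (-32187 - 42819)/(-32082) = -75006*(-1/32082) = 12501/5347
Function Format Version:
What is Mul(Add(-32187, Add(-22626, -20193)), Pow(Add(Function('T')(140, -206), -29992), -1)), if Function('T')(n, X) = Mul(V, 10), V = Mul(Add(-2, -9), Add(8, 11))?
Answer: Rational(12501, 5347) ≈ 2.3379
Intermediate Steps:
V = -209 (V = Mul(-11, 19) = -209)
Function('T')(n, X) = -2090 (Function('T')(n, X) = Mul(-209, 10) = -2090)
Mul(Add(-32187, Add(-22626, -20193)), Pow(Add(Function('T')(140, -206), -29992), -1)) = Mul(Add(-32187, Add(-22626, -20193)), Pow(Add(-2090, -29992), -1)) = Mul(Add(-32187, -42819), Pow(-32082, -1)) = Mul(-75006, Rational(-1, 32082)) = Rational(12501, 5347)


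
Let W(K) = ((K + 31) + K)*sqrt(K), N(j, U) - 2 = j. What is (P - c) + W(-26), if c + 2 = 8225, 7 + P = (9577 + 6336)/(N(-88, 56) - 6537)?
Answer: -54523203/6623 - 21*I*sqrt(26) ≈ -8232.4 - 107.08*I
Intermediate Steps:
N(j, U) = 2 + j
W(K) = sqrt(K)*(31 + 2*K) (W(K) = ((31 + K) + K)*sqrt(K) = (31 + 2*K)*sqrt(K) = sqrt(K)*(31 + 2*K))
P = -62274/6623 (P = -7 + (9577 + 6336)/((2 - 88) - 6537) = -7 + 15913/(-86 - 6537) = -7 + 15913/(-6623) = -7 + 15913*(-1/6623) = -7 - 15913/6623 = -62274/6623 ≈ -9.4027)
c = 8223 (c = -2 + 8225 = 8223)
(P - c) + W(-26) = (-62274/6623 - 1*8223) + sqrt(-26)*(31 + 2*(-26)) = (-62274/6623 - 8223) + (I*sqrt(26))*(31 - 52) = -54523203/6623 + (I*sqrt(26))*(-21) = -54523203/6623 - 21*I*sqrt(26)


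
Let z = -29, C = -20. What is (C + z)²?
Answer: 2401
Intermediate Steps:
(C + z)² = (-20 - 29)² = (-49)² = 2401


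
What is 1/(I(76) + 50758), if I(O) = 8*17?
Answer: 1/50894 ≈ 1.9649e-5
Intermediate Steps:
I(O) = 136
1/(I(76) + 50758) = 1/(136 + 50758) = 1/50894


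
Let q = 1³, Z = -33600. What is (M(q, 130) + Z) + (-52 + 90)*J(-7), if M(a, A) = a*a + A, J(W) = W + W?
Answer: -34001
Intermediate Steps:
q = 1
J(W) = 2*W
M(a, A) = A + a² (M(a, A) = a² + A = A + a²)
(M(q, 130) + Z) + (-52 + 90)*J(-7) = ((130 + 1²) - 33600) + (-52 + 90)*(2*(-7)) = ((130 + 1) - 33600) + 38*(-14) = (131 - 33600) - 532 = -33469 - 532 = -34001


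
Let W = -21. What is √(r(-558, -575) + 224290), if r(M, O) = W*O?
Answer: √236365 ≈ 486.17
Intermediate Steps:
r(M, O) = -21*O
√(r(-558, -575) + 224290) = √(-21*(-575) + 224290) = √(12075 + 224290) = √236365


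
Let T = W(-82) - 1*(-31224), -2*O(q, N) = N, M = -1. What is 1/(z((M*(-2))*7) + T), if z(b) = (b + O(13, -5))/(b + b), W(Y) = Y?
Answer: 56/1743985 ≈ 3.2110e-5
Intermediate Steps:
O(q, N) = -N/2
z(b) = (5/2 + b)/(2*b) (z(b) = (b - 1/2*(-5))/(b + b) = (b + 5/2)/((2*b)) = (5/2 + b)*(1/(2*b)) = (5/2 + b)/(2*b))
T = 31142 (T = -82 - 1*(-31224) = -82 + 31224 = 31142)
1/(z((M*(-2))*7) + T) = 1/((5 + 2*(-1*(-2)*7))/(4*((-1*(-2)*7))) + 31142) = 1/((5 + 2*(2*7))/(4*((2*7))) + 31142) = 1/((1/4)*(5 + 2*14)/14 + 31142) = 1/((1/4)*(1/14)*(5 + 28) + 31142) = 1/((1/4)*(1/14)*33 + 31142) = 1/(33/56 + 31142) = 1/(1743985/56) = 56/1743985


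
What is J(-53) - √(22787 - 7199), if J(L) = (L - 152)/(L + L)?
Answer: 205/106 - 6*√433 ≈ -122.92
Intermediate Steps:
J(L) = (-152 + L)/(2*L) (J(L) = (-152 + L)/((2*L)) = (-152 + L)*(1/(2*L)) = (-152 + L)/(2*L))
J(-53) - √(22787 - 7199) = (½)*(-152 - 53)/(-53) - √(22787 - 7199) = (½)*(-1/53)*(-205) - √15588 = 205/106 - 6*√433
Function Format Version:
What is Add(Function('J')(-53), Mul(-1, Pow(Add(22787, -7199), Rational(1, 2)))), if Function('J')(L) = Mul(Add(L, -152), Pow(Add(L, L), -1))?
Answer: Add(Rational(205, 106), Mul(-6, Pow(433, Rational(1, 2)))) ≈ -122.92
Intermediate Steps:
Function('J')(L) = Mul(Rational(1, 2), Pow(L, -1), Add(-152, L)) (Function('J')(L) = Mul(Add(-152, L), Pow(Mul(2, L), -1)) = Mul(Add(-152, L), Mul(Rational(1, 2), Pow(L, -1))) = Mul(Rational(1, 2), Pow(L, -1), Add(-152, L)))
Add(Function('J')(-53), Mul(-1, Pow(Add(22787, -7199), Rational(1, 2)))) = Add(Mul(Rational(1, 2), Pow(-53, -1), Add(-152, -53)), Mul(-1, Pow(Add(22787, -7199), Rational(1, 2)))) = Add(Mul(Rational(1, 2), Rational(-1, 53), -205), Mul(-1, Pow(15588, Rational(1, 2)))) = Add(Rational(205, 106), Mul(-1, Mul(6, Pow(433, Rational(1, 2))))) = Add(Rational(205, 106), Mul(-6, Pow(433, Rational(1, 2))))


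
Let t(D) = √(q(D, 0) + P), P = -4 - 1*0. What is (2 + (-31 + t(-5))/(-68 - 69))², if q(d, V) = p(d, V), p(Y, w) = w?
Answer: 93021/18769 - 1220*I/18769 ≈ 4.9561 - 0.065001*I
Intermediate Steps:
P = -4 (P = -4 + 0 = -4)
q(d, V) = V
t(D) = 2*I (t(D) = √(0 - 4) = √(-4) = 2*I)
(2 + (-31 + t(-5))/(-68 - 69))² = (2 + (-31 + 2*I)/(-68 - 69))² = (2 + (-31 + 2*I)/(-137))² = (2 + (-31 + 2*I)*(-1/137))² = (2 + (31/137 - 2*I/137))² = (305/137 - 2*I/137)²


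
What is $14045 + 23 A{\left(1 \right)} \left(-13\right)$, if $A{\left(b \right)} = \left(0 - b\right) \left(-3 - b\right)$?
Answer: $12849$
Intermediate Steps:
$A{\left(b \right)} = - b \left(-3 - b\right)$
$14045 + 23 A{\left(1 \right)} \left(-13\right) = 14045 + 23 \cdot 1 \left(3 + 1\right) \left(-13\right) = 14045 + 23 \cdot 1 \cdot 4 \left(-13\right) = 14045 + 23 \cdot 4 \left(-13\right) = 14045 + 92 \left(-13\right) = 14045 - 1196 = 12849$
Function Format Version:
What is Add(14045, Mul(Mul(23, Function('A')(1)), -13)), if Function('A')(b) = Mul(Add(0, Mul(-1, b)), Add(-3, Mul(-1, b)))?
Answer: 12849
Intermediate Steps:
Function('A')(b) = Mul(-1, b, Add(-3, Mul(-1, b))) (Function('A')(b) = Mul(Mul(-1, b), Add(-3, Mul(-1, b))) = Mul(-1, b, Add(-3, Mul(-1, b))))
Add(14045, Mul(Mul(23, Function('A')(1)), -13)) = Add(14045, Mul(Mul(23, Mul(1, Add(3, 1))), -13)) = Add(14045, Mul(Mul(23, Mul(1, 4)), -13)) = Add(14045, Mul(Mul(23, 4), -13)) = Add(14045, Mul(92, -13)) = Add(14045, -1196) = 12849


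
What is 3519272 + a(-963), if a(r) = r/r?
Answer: 3519273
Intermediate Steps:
a(r) = 1
3519272 + a(-963) = 3519272 + 1 = 3519273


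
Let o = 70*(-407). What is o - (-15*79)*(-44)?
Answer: -80630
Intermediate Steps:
o = -28490
o - (-15*79)*(-44) = -28490 - (-15*79)*(-44) = -28490 - (-1185)*(-44) = -28490 - 1*52140 = -28490 - 52140 = -80630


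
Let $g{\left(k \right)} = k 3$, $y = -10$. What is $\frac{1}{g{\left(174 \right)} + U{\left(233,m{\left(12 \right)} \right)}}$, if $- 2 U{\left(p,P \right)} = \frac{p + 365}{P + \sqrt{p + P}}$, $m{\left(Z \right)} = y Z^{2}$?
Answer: $\frac{47107818}{24600056723} - \frac{13 i \sqrt{1207}}{24600056723} \approx 0.0019149 - 1.836 \cdot 10^{-8} i$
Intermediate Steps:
$m{\left(Z \right)} = - 10 Z^{2}$
$g{\left(k \right)} = 3 k$
$U{\left(p,P \right)} = - \frac{365 + p}{2 \left(P + \sqrt{P + p}\right)}$ ($U{\left(p,P \right)} = - \frac{\left(p + 365\right) \frac{1}{P + \sqrt{p + P}}}{2} = - \frac{\left(365 + p\right) \frac{1}{P + \sqrt{P + p}}}{2} = - \frac{\frac{1}{P + \sqrt{P + p}} \left(365 + p\right)}{2} = - \frac{365 + p}{2 \left(P + \sqrt{P + p}\right)}$)
$\frac{1}{g{\left(174 \right)} + U{\left(233,m{\left(12 \right)} \right)}} = \frac{1}{3 \cdot 174 + \frac{-365 - 233}{2 \left(- 10 \cdot 12^{2} + \sqrt{- 10 \cdot 12^{2} + 233}\right)}} = \frac{1}{522 + \frac{-365 - 233}{2 \left(\left(-10\right) 144 + \sqrt{\left(-10\right) 144 + 233}\right)}} = \frac{1}{522 + \frac{1}{2} \frac{1}{-1440 + \sqrt{-1440 + 233}} \left(-598\right)} = \frac{1}{522 + \frac{1}{2} \frac{1}{-1440 + \sqrt{-1207}} \left(-598\right)} = \frac{1}{522 + \frac{1}{2} \frac{1}{-1440 + i \sqrt{1207}} \left(-598\right)} = \frac{1}{522 - \frac{299}{-1440 + i \sqrt{1207}}}$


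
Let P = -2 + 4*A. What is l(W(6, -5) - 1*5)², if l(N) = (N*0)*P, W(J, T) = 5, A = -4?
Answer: 0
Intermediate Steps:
P = -18 (P = -2 + 4*(-4) = -2 - 16 = -18)
l(N) = 0 (l(N) = (N*0)*(-18) = 0*(-18) = 0)
l(W(6, -5) - 1*5)² = 0² = 0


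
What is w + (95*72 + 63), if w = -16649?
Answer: -9746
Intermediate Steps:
w + (95*72 + 63) = -16649 + (95*72 + 63) = -16649 + (6840 + 63) = -16649 + 6903 = -9746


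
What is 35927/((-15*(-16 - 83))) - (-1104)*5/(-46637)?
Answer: 1667330299/69255945 ≈ 24.075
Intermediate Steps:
35927/((-15*(-16 - 83))) - (-1104)*5/(-46637) = 35927/((-15*(-99))) - 92*(-60)*(-1/46637) = 35927/1485 + 5520*(-1/46637) = 35927*(1/1485) - 5520/46637 = 35927/1485 - 5520/46637 = 1667330299/69255945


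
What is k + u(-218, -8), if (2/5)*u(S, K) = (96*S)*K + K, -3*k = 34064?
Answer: 1221556/3 ≈ 4.0719e+5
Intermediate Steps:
k = -34064/3 (k = -⅓*34064 = -34064/3 ≈ -11355.)
u(S, K) = 5*K/2 + 240*K*S (u(S, K) = 5*((96*S)*K + K)/2 = 5*(96*K*S + K)/2 = 5*(K + 96*K*S)/2 = 5*K/2 + 240*K*S)
k + u(-218, -8) = -34064/3 + (5/2)*(-8)*(1 + 96*(-218)) = -34064/3 + (5/2)*(-8)*(1 - 20928) = -34064/3 + (5/2)*(-8)*(-20927) = -34064/3 + 418540 = 1221556/3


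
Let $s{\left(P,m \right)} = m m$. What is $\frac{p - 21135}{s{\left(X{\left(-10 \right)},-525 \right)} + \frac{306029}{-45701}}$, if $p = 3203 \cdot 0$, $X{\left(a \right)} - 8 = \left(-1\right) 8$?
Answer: $- \frac{965890635}{12596032096} \approx -0.076682$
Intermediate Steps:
$X{\left(a \right)} = 0$ ($X{\left(a \right)} = 8 - 8 = 0$)
$s{\left(P,m \right)} = m^{2}$
$p = 0$
$\frac{p - 21135}{s{\left(X{\left(-10 \right)},-525 \right)} + \frac{306029}{-45701}} = \frac{0 - 21135}{\left(-525\right)^{2} + \frac{306029}{-45701}} = - \frac{21135}{275625 + 306029 \left(- \frac{1}{45701}\right)} = - \frac{21135}{275625 - \frac{306029}{45701}} = - \frac{21135}{\frac{12596032096}{45701}} = \left(-21135\right) \frac{45701}{12596032096} = - \frac{965890635}{12596032096}$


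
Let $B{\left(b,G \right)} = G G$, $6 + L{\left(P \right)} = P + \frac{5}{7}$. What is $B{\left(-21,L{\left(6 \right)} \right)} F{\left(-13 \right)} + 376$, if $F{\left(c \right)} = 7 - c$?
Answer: $\frac{18924}{49} \approx 386.2$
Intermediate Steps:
$L{\left(P \right)} = - \frac{37}{7} + P$ ($L{\left(P \right)} = -6 + \left(P + \frac{5}{7}\right) = -6 + \left(\frac{5}{7} + P\right) = - \frac{37}{7} + P$)
$B{\left(b,G \right)} = G^{2}$
$B{\left(-21,L{\left(6 \right)} \right)} F{\left(-13 \right)} + 376 = \left(- \frac{37}{7} + 6\right)^{2} \left(7 - -13\right) + 376 = \left(\frac{5}{7}\right)^{2} \left(7 + 13\right) + 376 = \frac{25}{49} \cdot 20 + 376 = \frac{500}{49} + 376 = \frac{18924}{49}$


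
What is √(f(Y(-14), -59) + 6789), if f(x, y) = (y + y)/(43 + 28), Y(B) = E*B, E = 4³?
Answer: √34214971/71 ≈ 82.385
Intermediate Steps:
E = 64
Y(B) = 64*B
f(x, y) = 2*y/71 (f(x, y) = (2*y)/71 = (2*y)*(1/71) = 2*y/71)
√(f(Y(-14), -59) + 6789) = √((2/71)*(-59) + 6789) = √(-118/71 + 6789) = √(481901/71) = √34214971/71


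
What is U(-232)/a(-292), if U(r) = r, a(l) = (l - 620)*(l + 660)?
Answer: 29/41952 ≈ 0.00069127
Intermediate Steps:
a(l) = (-620 + l)*(660 + l)
U(-232)/a(-292) = -232/(-409200 + (-292)**2 + 40*(-292)) = -232/(-409200 + 85264 - 11680) = -232/(-335616) = -232*(-1/335616) = 29/41952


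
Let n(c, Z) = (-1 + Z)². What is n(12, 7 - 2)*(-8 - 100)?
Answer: -1728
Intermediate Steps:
n(12, 7 - 2)*(-8 - 100) = (-1 + (7 - 2))²*(-8 - 100) = (-1 + 5)²*(-108) = 4²*(-108) = 16*(-108) = -1728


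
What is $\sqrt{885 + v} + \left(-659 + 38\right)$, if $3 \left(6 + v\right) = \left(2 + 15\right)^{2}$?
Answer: $-621 + \frac{\sqrt{8778}}{3} \approx -589.77$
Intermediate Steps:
$v = \frac{271}{3}$ ($v = -6 + \frac{\left(2 + 15\right)^{2}}{3} = -6 + \frac{17^{2}}{3} = -6 + \frac{1}{3} \cdot 289 = -6 + \frac{289}{3} = \frac{271}{3} \approx 90.333$)
$\sqrt{885 + v} + \left(-659 + 38\right) = \sqrt{885 + \frac{271}{3}} + \left(-659 + 38\right) = \sqrt{\frac{2926}{3}} - 621 = \frac{\sqrt{8778}}{3} - 621 = -621 + \frac{\sqrt{8778}}{3}$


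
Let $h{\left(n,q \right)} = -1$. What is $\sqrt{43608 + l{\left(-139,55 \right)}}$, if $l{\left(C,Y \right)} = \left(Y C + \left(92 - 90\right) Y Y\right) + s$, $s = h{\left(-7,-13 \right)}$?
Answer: $6 \sqrt{1167} \approx 204.97$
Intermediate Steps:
$s = -1$
$l{\left(C,Y \right)} = -1 + 2 Y^{2} + C Y$ ($l{\left(C,Y \right)} = \left(Y C + \left(92 - 90\right) Y Y\right) - 1 = \left(C Y + 2 Y Y\right) - 1 = \left(C Y + 2 Y^{2}\right) - 1 = \left(2 Y^{2} + C Y\right) - 1 = -1 + 2 Y^{2} + C Y$)
$\sqrt{43608 + l{\left(-139,55 \right)}} = \sqrt{43608 - \left(7646 - 6050\right)} = \sqrt{43608 - 1596} = \sqrt{42012} = 6 \sqrt{1167}$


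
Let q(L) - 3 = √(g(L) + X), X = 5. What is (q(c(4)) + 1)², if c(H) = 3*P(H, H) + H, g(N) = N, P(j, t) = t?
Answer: (4 + √21)² ≈ 73.661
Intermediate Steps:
c(H) = 4*H (c(H) = 3*H + H = 4*H)
q(L) = 3 + √(5 + L) (q(L) = 3 + √(L + 5) = 3 + √(5 + L))
(q(c(4)) + 1)² = ((3 + √(5 + 4*4)) + 1)² = ((3 + √(5 + 16)) + 1)² = ((3 + √21) + 1)² = (4 + √21)²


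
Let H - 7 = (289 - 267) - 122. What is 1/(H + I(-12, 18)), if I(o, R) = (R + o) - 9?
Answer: -1/96 ≈ -0.010417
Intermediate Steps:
H = -93 (H = 7 + ((289 - 267) - 122) = 7 + (22 - 122) = 7 - 100 = -93)
I(o, R) = -9 + R + o
1/(H + I(-12, 18)) = 1/(-93 + (-9 + 18 - 12)) = 1/(-93 - 3) = 1/(-96) = -1/96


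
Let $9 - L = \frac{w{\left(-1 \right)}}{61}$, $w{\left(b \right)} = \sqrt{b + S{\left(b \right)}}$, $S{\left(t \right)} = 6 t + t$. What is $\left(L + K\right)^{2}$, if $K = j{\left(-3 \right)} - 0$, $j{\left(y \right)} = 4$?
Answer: $\frac{628841}{3721} - \frac{52 i \sqrt{2}}{61} \approx 169.0 - 1.2056 i$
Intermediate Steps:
$S{\left(t \right)} = 7 t$
$w{\left(b \right)} = 2 \sqrt{2} \sqrt{b}$ ($w{\left(b \right)} = \sqrt{b + 7 b} = \sqrt{8 b} = 2 \sqrt{2} \sqrt{b}$)
$L = 9 - \frac{2 i \sqrt{2}}{61}$ ($L = 9 - \frac{2 \sqrt{2} \sqrt{-1}}{61} = 9 - 2 \sqrt{2} i \frac{1}{61} = 9 - 2 i \sqrt{2} \cdot \frac{1}{61} = 9 - \frac{2 i \sqrt{2}}{61} \approx 9.0 - 0.046368 i$)
$K = 4$ ($K = 4 - 0 = 4 + 0 = 4$)
$\left(L + K\right)^{2} = \left(\left(9 - \frac{2 i \sqrt{2}}{61}\right) + 4\right)^{2} = \left(13 - \frac{2 i \sqrt{2}}{61}\right)^{2}$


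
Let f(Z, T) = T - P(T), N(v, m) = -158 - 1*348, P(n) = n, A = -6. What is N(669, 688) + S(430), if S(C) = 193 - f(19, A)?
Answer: -313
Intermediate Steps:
N(v, m) = -506 (N(v, m) = -158 - 348 = -506)
f(Z, T) = 0 (f(Z, T) = T - T = 0)
S(C) = 193 (S(C) = 193 - 1*0 = 193 + 0 = 193)
N(669, 688) + S(430) = -506 + 193 = -313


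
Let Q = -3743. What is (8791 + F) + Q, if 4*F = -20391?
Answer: -199/4 ≈ -49.750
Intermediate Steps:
F = -20391/4 (F = (1/4)*(-20391) = -20391/4 ≈ -5097.8)
(8791 + F) + Q = (8791 - 20391/4) - 3743 = 14773/4 - 3743 = -199/4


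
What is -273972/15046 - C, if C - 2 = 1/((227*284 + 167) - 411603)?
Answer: -52750231453/2610240264 ≈ -20.209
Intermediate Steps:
C = 693935/346968 (C = 2 + 1/((227*284 + 167) - 411603) = 2 + 1/((64468 + 167) - 411603) = 2 + 1/(64635 - 411603) = 2 + 1/(-346968) = 2 - 1/346968 = 693935/346968 ≈ 2.0000)
-273972/15046 - C = -273972/15046 - 1*693935/346968 = -273972*1/15046 - 693935/346968 = -136986/7523 - 693935/346968 = -52750231453/2610240264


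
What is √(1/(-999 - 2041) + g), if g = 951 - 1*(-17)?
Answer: √559116610/760 ≈ 31.113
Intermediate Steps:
g = 968 (g = 951 + 17 = 968)
√(1/(-999 - 2041) + g) = √(1/(-999 - 2041) + 968) = √(1/(-3040) + 968) = √(-1/3040 + 968) = √(2942719/3040) = √559116610/760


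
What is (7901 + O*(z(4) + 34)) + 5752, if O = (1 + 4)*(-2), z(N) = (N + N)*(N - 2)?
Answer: 13153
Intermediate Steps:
z(N) = 2*N*(-2 + N) (z(N) = (2*N)*(-2 + N) = 2*N*(-2 + N))
O = -10 (O = 5*(-2) = -10)
(7901 + O*(z(4) + 34)) + 5752 = (7901 - 10*(2*4*(-2 + 4) + 34)) + 5752 = (7901 - 10*(2*4*2 + 34)) + 5752 = (7901 - 10*(16 + 34)) + 5752 = (7901 - 10*50) + 5752 = (7901 - 500) + 5752 = 7401 + 5752 = 13153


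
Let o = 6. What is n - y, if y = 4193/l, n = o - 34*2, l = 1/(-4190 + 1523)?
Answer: 11182669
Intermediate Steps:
l = -1/2667 (l = 1/(-2667) = -1/2667 ≈ -0.00037495)
n = -62 (n = 6 - 34*2 = 6 - 68 = -62)
y = -11182731 (y = 4193/(-1/2667) = 4193*(-2667) = -11182731)
n - y = -62 - 1*(-11182731) = -62 + 11182731 = 11182669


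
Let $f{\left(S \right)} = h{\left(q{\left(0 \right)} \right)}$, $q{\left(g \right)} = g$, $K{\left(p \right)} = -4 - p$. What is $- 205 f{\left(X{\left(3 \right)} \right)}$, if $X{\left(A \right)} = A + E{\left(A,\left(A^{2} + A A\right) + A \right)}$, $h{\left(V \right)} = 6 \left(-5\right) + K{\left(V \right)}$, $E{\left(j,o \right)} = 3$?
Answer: $6970$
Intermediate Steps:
$h{\left(V \right)} = -34 - V$ ($h{\left(V \right)} = 6 \left(-5\right) - \left(4 + V\right) = -30 - \left(4 + V\right) = -34 - V$)
$X{\left(A \right)} = 3 + A$ ($X{\left(A \right)} = A + 3 = 3 + A$)
$f{\left(S \right)} = -34$ ($f{\left(S \right)} = -34 - 0 = -34 + 0 = -34$)
$- 205 f{\left(X{\left(3 \right)} \right)} = \left(-205\right) \left(-34\right) = 6970$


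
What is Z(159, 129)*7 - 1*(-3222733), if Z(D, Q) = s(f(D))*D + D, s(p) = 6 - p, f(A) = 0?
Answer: 3230524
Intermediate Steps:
Z(D, Q) = 7*D (Z(D, Q) = (6 - 1*0)*D + D = (6 + 0)*D + D = 6*D + D = 7*D)
Z(159, 129)*7 - 1*(-3222733) = (7*159)*7 - 1*(-3222733) = 1113*7 + 3222733 = 7791 + 3222733 = 3230524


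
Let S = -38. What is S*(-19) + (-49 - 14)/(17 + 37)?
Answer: 4325/6 ≈ 720.83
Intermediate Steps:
S*(-19) + (-49 - 14)/(17 + 37) = -38*(-19) + (-49 - 14)/(17 + 37) = 722 - 63/54 = 722 - 63*1/54 = 722 - 7/6 = 4325/6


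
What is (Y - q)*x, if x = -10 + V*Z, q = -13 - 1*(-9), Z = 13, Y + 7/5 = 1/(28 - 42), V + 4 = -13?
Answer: -5841/10 ≈ -584.10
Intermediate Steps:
V = -17 (V = -4 - 13 = -17)
Y = -103/70 (Y = -7/5 + 1/(28 - 42) = -7/5 + 1/(-14) = -7/5 - 1/14 = -103/70 ≈ -1.4714)
q = -4 (q = -13 + 9 = -4)
x = -231 (x = -10 - 17*13 = -10 - 221 = -231)
(Y - q)*x = (-103/70 - 1*(-4))*(-231) = (-103/70 + 4)*(-231) = (177/70)*(-231) = -5841/10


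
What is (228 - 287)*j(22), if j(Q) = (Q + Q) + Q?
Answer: -3894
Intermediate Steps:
j(Q) = 3*Q (j(Q) = 2*Q + Q = 3*Q)
(228 - 287)*j(22) = (228 - 287)*(3*22) = -59*66 = -3894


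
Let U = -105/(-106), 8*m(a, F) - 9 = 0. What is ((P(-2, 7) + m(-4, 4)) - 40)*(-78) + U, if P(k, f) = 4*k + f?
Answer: 659583/212 ≈ 3111.2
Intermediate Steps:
m(a, F) = 9/8 (m(a, F) = 9/8 + (⅛)*0 = 9/8 + 0 = 9/8)
U = 105/106 (U = -105*(-1/106) = 105/106 ≈ 0.99057)
P(k, f) = f + 4*k
((P(-2, 7) + m(-4, 4)) - 40)*(-78) + U = (((7 + 4*(-2)) + 9/8) - 40)*(-78) + 105/106 = (((7 - 8) + 9/8) - 40)*(-78) + 105/106 = ((-1 + 9/8) - 40)*(-78) + 105/106 = (⅛ - 40)*(-78) + 105/106 = -319/8*(-78) + 105/106 = 12441/4 + 105/106 = 659583/212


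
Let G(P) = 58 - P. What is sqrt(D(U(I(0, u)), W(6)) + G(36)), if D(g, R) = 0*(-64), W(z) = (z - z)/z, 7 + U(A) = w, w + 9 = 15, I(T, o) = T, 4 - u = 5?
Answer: sqrt(22) ≈ 4.6904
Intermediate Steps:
u = -1 (u = 4 - 1*5 = 4 - 5 = -1)
w = 6 (w = -9 + 15 = 6)
U(A) = -1 (U(A) = -7 + 6 = -1)
W(z) = 0 (W(z) = 0/z = 0)
D(g, R) = 0
sqrt(D(U(I(0, u)), W(6)) + G(36)) = sqrt(0 + (58 - 1*36)) = sqrt(0 + (58 - 36)) = sqrt(0 + 22) = sqrt(22)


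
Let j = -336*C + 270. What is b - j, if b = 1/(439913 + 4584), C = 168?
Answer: 24970952467/444497 ≈ 56178.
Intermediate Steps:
b = 1/444497 ≈ 2.2497e-6
j = -56178 (j = -336*168 + 270 = -56448 + 270 = -56178)
b - j = 1/444497 - 1*(-56178) = 1/444497 + 56178 = 24970952467/444497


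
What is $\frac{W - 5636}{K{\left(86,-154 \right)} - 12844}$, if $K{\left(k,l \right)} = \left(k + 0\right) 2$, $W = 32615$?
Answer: $- \frac{8993}{4224} \approx -2.129$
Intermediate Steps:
$K{\left(k,l \right)} = 2 k$ ($K{\left(k,l \right)} = k 2 = 2 k$)
$\frac{W - 5636}{K{\left(86,-154 \right)} - 12844} = \frac{32615 - 5636}{2 \cdot 86 - 12844} = \frac{26979}{172 - 12844} = \frac{26979}{-12672} = 26979 \left(- \frac{1}{12672}\right) = - \frac{8993}{4224}$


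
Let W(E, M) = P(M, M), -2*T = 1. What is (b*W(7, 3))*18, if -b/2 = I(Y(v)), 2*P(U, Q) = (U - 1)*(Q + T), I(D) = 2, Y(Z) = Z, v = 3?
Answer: -180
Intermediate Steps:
T = -½ (T = -½*1 = -½ ≈ -0.50000)
P(U, Q) = (-1 + U)*(-½ + Q)/2 (P(U, Q) = ((U - 1)*(Q - ½))/2 = ((-1 + U)*(-½ + Q))/2 = (-1 + U)*(-½ + Q)/2)
b = -4 (b = -2*2 = -4)
W(E, M) = ¼ + M²/2 - 3*M/4 (W(E, M) = ¼ - M/2 - M/4 + M*M/2 = ¼ - M/2 - M/4 + M²/2 = ¼ + M²/2 - 3*M/4)
(b*W(7, 3))*18 = -4*(¼ + (½)*3² - ¾*3)*18 = -4*(¼ + (½)*9 - 9/4)*18 = -4*(¼ + 9/2 - 9/4)*18 = -4*5/2*18 = -10*18 = -180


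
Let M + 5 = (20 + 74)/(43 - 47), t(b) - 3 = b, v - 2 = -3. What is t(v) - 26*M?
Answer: 743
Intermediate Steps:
v = -1 (v = 2 - 3 = -1)
t(b) = 3 + b
M = -57/2 (M = -5 + (20 + 74)/(43 - 47) = -5 + 94/(-4) = -5 + 94*(-¼) = -5 - 47/2 = -57/2 ≈ -28.500)
t(v) - 26*M = (3 - 1) - 26*(-57/2) = 2 + 741 = 743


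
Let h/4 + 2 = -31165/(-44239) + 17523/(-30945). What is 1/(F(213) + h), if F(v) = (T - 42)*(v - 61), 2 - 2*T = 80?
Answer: -456325285/5621675243296 ≈ -8.1172e-5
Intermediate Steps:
T = -39 (T = 1 - 1/2*80 = 1 - 40 = -39)
h = -3398334376/456325285 (h = -8 + 4*(-31165/(-44239) + 17523/(-30945)) = -8 + 4*(-31165*(-1/44239) + 17523*(-1/30945)) = -8 + 4*(31165/44239 - 5841/10315) = -8 + 4*(63066976/456325285) = -8 + 252267904/456325285 = -3398334376/456325285 ≈ -7.4472)
F(v) = 4941 - 81*v (F(v) = (-39 - 42)*(v - 61) = -81*(-61 + v) = 4941 - 81*v)
1/(F(213) + h) = 1/((4941 - 81*213) - 3398334376/456325285) = 1/((4941 - 17253) - 3398334376/456325285) = 1/(-12312 - 3398334376/456325285) = 1/(-5621675243296/456325285) = -456325285/5621675243296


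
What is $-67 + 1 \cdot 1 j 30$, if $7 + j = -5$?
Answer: $-427$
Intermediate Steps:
$j = -12$ ($j = -7 - 5 = -12$)
$-67 + 1 \cdot 1 j 30 = -67 + 1 \cdot 1 \left(-12\right) 30 = -67 + 1 \left(-12\right) 30 = -67 - 360 = -427$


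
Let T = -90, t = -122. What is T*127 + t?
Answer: -11552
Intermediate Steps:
T*127 + t = -90*127 - 122 = -11430 - 122 = -11552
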